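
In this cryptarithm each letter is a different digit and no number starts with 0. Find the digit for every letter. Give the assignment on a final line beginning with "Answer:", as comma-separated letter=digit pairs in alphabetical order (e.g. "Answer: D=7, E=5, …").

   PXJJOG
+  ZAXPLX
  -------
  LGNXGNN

Step 1. [col 1: G + X ≡ N (mod 10)] column 1 (G + X ≡ N (mod 10), carry-in 0) doesn't pin G yet; pick G=5 and continue, so G=5.
Step 2. [col 1: G + X ≡ N (mod 10)] several values work for X in column 1 (G + X ≡ N (mod 10), carry-in 0); try X=7. So X=7.
Step 3. [L] adding two 6-digit numbers gives at most 6+1 digits, and here it does — L is that final carry and must be 1. So L=1.
Step 4. [col 1: G + X ≡ N (mod 10)] column 1 reads G+X+carry(0)=N with G=5, X=7; with digits 1,5,7 already taken and all letters distinct, the only value for N is 2. So N=2.
Step 5. [col 2: O + L ≡ N (mod 10)] column 2: given L=1, N=2, carry-in 1, and digits 1,2,5,7 already taken and all letters distinct, O+L≡N (mod 10) forces O=0. So O=0.
Step 6. [col 3: J + P ≡ G (mod 10)] P=6 is one option consistent with column 3 (J + P ≡ G (mod 10), carry-in 0) — take it ⇒ P=6.
Step 7. [col 3: J + P ≡ G (mod 10)] from column 3 (P=6, G=5, carry-in 0, digits 0,1,2,5,6,7 already taken and all letters distinct): J must equal 9. So J=9.
Step 8. [col 5: X + A ≡ N (mod 10)] column 5 reads X+A+carry(1)=N with X=7, N=2; with digits 0,1,2,5,6,7,9 already taken and all letters distinct, the only value for A is 4 ⇒ A=4.
Step 9. [col 6: P + Z ≡ G (mod 10)] in column 6 we have P+Z≡G with carry-in 1; given P=6, G=5 and digits 0,1,2,4,5,6,7,9 already taken and all letters distinct, that pins Z to 8. So Z=8.

Answer: A=4, G=5, J=9, L=1, N=2, O=0, P=6, X=7, Z=8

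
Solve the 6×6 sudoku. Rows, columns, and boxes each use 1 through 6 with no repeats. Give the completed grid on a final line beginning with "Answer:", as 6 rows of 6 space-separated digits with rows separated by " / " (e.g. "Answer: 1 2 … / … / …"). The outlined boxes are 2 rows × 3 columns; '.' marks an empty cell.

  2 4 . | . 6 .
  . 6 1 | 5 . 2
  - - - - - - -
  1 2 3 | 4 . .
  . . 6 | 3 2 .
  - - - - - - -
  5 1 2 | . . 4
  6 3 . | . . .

Step 1. [r3c5∈{5}] r3c5 has the single candidate 5 ⇒ r3c5=5.
Step 2. [r4c6∈{1}] r4c6 is down to just 1. So r4c6=1.
Step 3. [r6c4∈{1,2}] 2 has one home in row 6: r6c4, so r6c4=2.
Step 4. [r2c1∈{3}] only 3 remains possible at r2c1, so r2c1=3.
Step 5. [r4c2∈{5}] r4c2's peers cover all but 5, so r4c2=5.
Step 6. [r2c5∈{4}] r2c5 has the single candidate 4 ⇒ r2c5=4.
Step 7. [r6c6∈{5}] r6c6's peers cover all but 5 ⇒ r6c6=5.
Step 8. [r5c5∈{3}] only 3 remains possible at r5c5. So r5c5=3.
Step 9. [r6c5∈{1}] only 1 remains possible at r6c5. So r6c5=1.
Step 10. [r5c4∈{6}] r5c4 is down to just 6. So r5c4=6.
Step 11. [r3c6∈{6}] r3c6 has the single candidate 6, so r3c6=6.
Step 12. [r1c6∈{3}] r1c6's peers cover all but 3, so r1c6=3.
Step 13. [r1c4∈{1}] r1c4's peers cover all but 1. So r1c4=1.
Step 14. [r1c3∈{5}] r1c3's peers cover all but 5, so r1c3=5.
Step 15. [r4c1∈{4}] nothing but 4 survives at r4c1, so r4c1=4.
Step 16. [r6c3∈{4}] nothing but 4 survives at r6c3 ⇒ r6c3=4.

Answer: 2 4 5 1 6 3 / 3 6 1 5 4 2 / 1 2 3 4 5 6 / 4 5 6 3 2 1 / 5 1 2 6 3 4 / 6 3 4 2 1 5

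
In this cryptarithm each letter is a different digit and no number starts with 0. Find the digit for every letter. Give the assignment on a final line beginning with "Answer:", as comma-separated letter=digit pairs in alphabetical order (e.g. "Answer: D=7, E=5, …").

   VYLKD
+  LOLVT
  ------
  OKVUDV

Step 1. [O] O is the leading digit of a 6-digit sum of two 5-digit numbers; the final carry is exactly 1, so O=1.
Step 2. [col 1: D + T ≡ V (mod 10)] several values work for V in column 1 (D + T ≡ V (mod 10), carry-in 0); try V=6 ⇒ V=6.
Step 3. [col 1: D + T ≡ V (mod 10)] column 1 (D + T ≡ V (mod 10), carry-in 0) doesn't pin T yet; pick T=9 and continue ⇒ T=9.
Step 4. [col 1: D + T ≡ V (mod 10)] column 1: given T=9, V=6, carry-in 0, and digits 1,6,9 already taken and all letters distinct, D+T≡V (mod 10) forces D=7. So D=7.
Step 5. [col 2: K + V ≡ D (mod 10)] in column 2 we have K+V≡D with carry-in 1; given V=6, D=7 and digits 1,6,7,9 already taken and all letters distinct, that pins K to 0, so K=0.
Step 6. [col 3: L + L ≡ U (mod 10)] no forcing yet in column 3 (carry-in 0); L=4 is free and consistent — try it. So L=4.
Step 7. [col 3: L + L ≡ U (mod 10)] column 3 reads L+L+carry(0)=U with L=4; with digits 0,1,4,6,7,9 already taken and all letters distinct, the only value for U is 8. So U=8.
Step 8. [col 4: Y + O ≡ V (mod 10)] in column 4 we have Y+O≡V with carry-in 0; given O=1, V=6 and digits 0,1,4,6,7,8,9 already taken and all letters distinct, that pins Y to 5 ⇒ Y=5.

Answer: D=7, K=0, L=4, O=1, T=9, U=8, V=6, Y=5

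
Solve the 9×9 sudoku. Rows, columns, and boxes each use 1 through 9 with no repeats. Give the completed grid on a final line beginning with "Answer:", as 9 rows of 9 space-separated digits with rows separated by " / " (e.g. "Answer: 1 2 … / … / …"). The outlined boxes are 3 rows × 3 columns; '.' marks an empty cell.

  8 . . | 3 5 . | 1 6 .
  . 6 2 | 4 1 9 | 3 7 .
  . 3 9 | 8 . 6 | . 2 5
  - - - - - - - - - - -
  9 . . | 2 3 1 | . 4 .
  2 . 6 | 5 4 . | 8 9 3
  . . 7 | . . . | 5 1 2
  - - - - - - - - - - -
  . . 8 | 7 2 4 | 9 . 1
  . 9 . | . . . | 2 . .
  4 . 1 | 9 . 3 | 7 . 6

Step 1. [r7c2∈{5}] only 5 remains possible at r7c2. So r7c2=5.
Step 2. [r9c5∈{8}] r9c5 is down to just 8. So r9c5=8.
Step 3. [r8c5∈{6}] r8c5's peers cover all but 6, so r8c5=6.
Step 4. [r1c2∈{4,7}] 7 has one home in col 2: r1c2 ⇒ r1c2=7.
Step 5. [r8c8∈{3,5,8}] in col 8, 8 fits only at r8c8, so r8c8=8.
Step 6. [r8c3∈{3}] r8c3's peers cover all but 3. So r8c3=3.
Step 7. [r4c2∈{8}] r4c2 is down to just 8, so r4c2=8.
Step 8. [r1c3∈{4}] r1c3's peers cover all but 4 ⇒ r1c3=4.
Step 9. [r1c6∈{2}] nothing but 2 survives at r1c6 ⇒ r1c6=2.
Step 10. [r8c9∈{4}] only 4 remains possible at r8c9, so r8c9=4.
Step 11. [r8c1∈{7}] r8c1 is down to just 7. So r8c1=7.
Step 12. [r3c5∈{7}] r3c5's peers cover all but 7 ⇒ r3c5=7.
Step 13. [r4c9∈{7}] only 7 remains possible at r4c9 ⇒ r4c9=7.
Step 14. [r7c1∈{6}] r7c1 is down to just 6 ⇒ r7c1=6.
Step 15. [r2c1∈{5}] nothing but 5 survives at r2c1. So r2c1=5.
Step 16. [r1c9∈{9}] r1c9 has the single candidate 9. So r1c9=9.
Step 17. [r9c8∈{5}] nothing but 5 survives at r9c8. So r9c8=5.
Step 18. [r6c1∈{3}] nothing but 3 survives at r6c1. So r6c1=3.
Step 19. [r9c2∈{2}] r9c2's peers cover all but 2 ⇒ r9c2=2.
Step 20. [r3c1∈{1}] nothing but 1 survives at r3c1 ⇒ r3c1=1.
Step 21. [r5c6∈{7}] r5c6 is down to just 7 ⇒ r5c6=7.
Step 22. [r4c3∈{5}] r4c3 has the single candidate 5 ⇒ r4c3=5.
Step 23. [r4c7∈{6}] r4c7 has the single candidate 6 ⇒ r4c7=6.
Step 24. [r8c4∈{1}] r8c4 has the single candidate 1. So r8c4=1.
Step 25. [r6c5∈{9}] only 9 remains possible at r6c5. So r6c5=9.
Step 26. [r2c9∈{8}] only 8 remains possible at r2c9. So r2c9=8.
Step 27. [r6c4∈{6}] nothing but 6 survives at r6c4 ⇒ r6c4=6.
Step 28. [r6c6∈{8}] r6c6 is down to just 8 ⇒ r6c6=8.
Step 29. [r8c6∈{5}] r8c6 has the single candidate 5. So r8c6=5.
Step 30. [r6c2∈{4}] nothing but 4 survives at r6c2, so r6c2=4.
Step 31. [r7c8∈{3}] r7c8 is down to just 3, so r7c8=3.
Step 32. [r5c2∈{1}] r5c2's peers cover all but 1 ⇒ r5c2=1.
Step 33. [r3c7∈{4}] r3c7 is down to just 4. So r3c7=4.

Answer: 8 7 4 3 5 2 1 6 9 / 5 6 2 4 1 9 3 7 8 / 1 3 9 8 7 6 4 2 5 / 9 8 5 2 3 1 6 4 7 / 2 1 6 5 4 7 8 9 3 / 3 4 7 6 9 8 5 1 2 / 6 5 8 7 2 4 9 3 1 / 7 9 3 1 6 5 2 8 4 / 4 2 1 9 8 3 7 5 6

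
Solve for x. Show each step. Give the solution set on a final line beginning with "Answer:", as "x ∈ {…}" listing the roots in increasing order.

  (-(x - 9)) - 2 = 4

Step 1. [(-(x - 9)) - 2 = 4] peel the -2: add 2 from each side. So sub: -(x - 9) = 6.
Step 2. [-(x - 9) = 6] LHS negated; negate both sides. So neg: x - 9 = -6.
Step 3. [x - 9 = -6] add 9: x sits inside (… - 9), so sub: x = 3.

Answer: x ∈ {3}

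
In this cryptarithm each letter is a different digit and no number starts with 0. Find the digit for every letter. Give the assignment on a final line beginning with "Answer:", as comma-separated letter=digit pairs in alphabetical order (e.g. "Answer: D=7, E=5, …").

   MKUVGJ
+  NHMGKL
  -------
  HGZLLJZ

Step 1. [H] H is the leading digit of a 7-digit sum of two 6-digit numbers; the final carry is exactly 1, so H=1.
Step 2. [col 1: J + L ≡ Z (mod 10)] no forcing yet in column 1 (carry-in 0); Z=2 is free and consistent — try it, so Z=2.
Step 3. [col 1: J + L ≡ Z (mod 10)] no forcing yet in column 1 (carry-in 0); L=7 is free and consistent — try it, so L=7.
Step 4. [col 1: J + L ≡ Z (mod 10)] column 1: given L=7, Z=2, carry-in 0, and digits 1,2,7 already taken and all letters distinct, J+L≡Z (mod 10) forces J=5. So J=5.
Step 5. [col 2: G + K ≡ J (mod 10)] column 2 (G + K ≡ J (mod 10), carry-in 1) doesn't pin G yet; pick G=4 and continue. So G=4.
Step 6. [col 2: G + K ≡ J (mod 10)] column 2: given G=4, J=5, carry-in 1, and digits 1,2,4,5,7 already taken and all letters distinct, G+K≡J (mod 10) forces K=0 ⇒ K=0.
Step 7. [col 3: V + G ≡ L (mod 10)] from column 3 (G=4, L=7, carry-in 0, digits 0,1,2,4,5,7 already taken and all letters distinct): V must equal 3. So V=3.
Step 8. [col 4: U + M ≡ L (mod 10)] U=9 is one option consistent with column 4 (U + M ≡ L (mod 10), carry-in 0) — take it, so U=9.
Step 9. [col 4: U + M ≡ L (mod 10)] column 4 reads U+M+carry(0)=L with U=9, L=7; with digits 0,1,2,3,4,5,7,9 already taken and all letters distinct, the only value for M is 8 ⇒ M=8.
Step 10. [col 6: M + N ≡ G (mod 10)] column 6 reads M+N+carry(0)=G with M=8, G=4; with digits 0,1,2,3,4,5,7,8,9 already taken and all letters distinct, the only value for N is 6. So N=6.

Answer: G=4, H=1, J=5, K=0, L=7, M=8, N=6, U=9, V=3, Z=2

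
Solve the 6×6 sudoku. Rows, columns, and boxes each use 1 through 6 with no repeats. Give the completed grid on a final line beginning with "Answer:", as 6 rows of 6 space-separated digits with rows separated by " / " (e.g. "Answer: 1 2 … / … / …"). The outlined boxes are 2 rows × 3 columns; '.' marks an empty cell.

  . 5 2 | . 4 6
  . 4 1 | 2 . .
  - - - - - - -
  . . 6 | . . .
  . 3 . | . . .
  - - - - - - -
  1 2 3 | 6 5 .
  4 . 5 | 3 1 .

Step 1. [r2c5∈{3}] r2c5 is down to just 3. So r2c5=3.
Step 2. [r3c6∈{1,2,3,4,5}] in row 3, 3 fits only at r3c6. So r3c6=3.
Step 3. [r4c6∈{1,2,4,5}] across col 6, 1 lands solely at r4c6. So r4c6=1.
Step 4. [r3c4∈{4,5}] 4 has one home in row 3: r3c4, so r3c4=4.
Step 5. [r3c5∈{2}] r3c5's peers cover all but 2. So r3c5=2.
Step 6. [r4c1∈{2,5}] 2 has one home in row 4: r4c1. So r4c1=2.
Step 7. [r4c5∈{6}] r4c5 is down to just 6. So r4c5=6.
Step 8. [r6c2∈{6}] r6c2's peers cover all but 6, so r6c2=6.
Step 9. [r4c4∈{5}] r4c4 is down to just 5. So r4c4=5.
Step 10. [r1c4∈{1}] nothing but 1 survives at r1c4, so r1c4=1.
Step 11. [r6c6∈{2}] r6c6's peers cover all but 2. So r6c6=2.
Step 12. [r3c2∈{1}] only 1 remains possible at r3c2. So r3c2=1.
Step 13. [r4c3∈{4}] only 4 remains possible at r4c3 ⇒ r4c3=4.
Step 14. [r2c6∈{5}] nothing but 5 survives at r2c6. So r2c6=5.
Step 15. [r5c6∈{4}] nothing but 4 survives at r5c6, so r5c6=4.
Step 16. [r2c1∈{6}] r2c1 has the single candidate 6, so r2c1=6.
Step 17. [r3c1∈{5}] only 5 remains possible at r3c1 ⇒ r3c1=5.
Step 18. [r1c1∈{3}] r1c1 is down to just 3, so r1c1=3.

Answer: 3 5 2 1 4 6 / 6 4 1 2 3 5 / 5 1 6 4 2 3 / 2 3 4 5 6 1 / 1 2 3 6 5 4 / 4 6 5 3 1 2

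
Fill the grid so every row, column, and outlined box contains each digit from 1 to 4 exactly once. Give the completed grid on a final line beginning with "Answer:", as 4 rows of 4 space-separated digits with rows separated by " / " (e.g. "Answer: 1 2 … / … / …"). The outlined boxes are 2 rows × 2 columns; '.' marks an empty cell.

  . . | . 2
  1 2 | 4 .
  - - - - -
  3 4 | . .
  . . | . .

Step 1. [r1c3∈{1,3}] r1c3 is the only open cell in row 1 admitting 1 ⇒ r1c3=1.
Step 2. [r4c3∈{2,3}] 3 has one home in col 3: r4c3. So r4c3=3.
Step 3. [r4c4∈{1,4}] row 4 places 4 nowhere but r4c4 ⇒ r4c4=4.
Step 4. [r3c3∈{2}] r3c3 is down to just 2. So r3c3=2.
Step 5. [r1c2∈{3}] r1c2 has the single candidate 3. So r1c2=3.
Step 6. [r4c2∈{1}] r4c2's peers cover all but 1 ⇒ r4c2=1.
Step 7. [r2c4∈{3}] r2c4 has the single candidate 3. So r2c4=3.
Step 8. [r1c1∈{4}] r1c1's peers cover all but 4 ⇒ r1c1=4.
Step 9. [r4c1∈{2}] nothing but 2 survives at r4c1 ⇒ r4c1=2.
Step 10. [r3c4∈{1}] nothing but 1 survives at r3c4. So r3c4=1.

Answer: 4 3 1 2 / 1 2 4 3 / 3 4 2 1 / 2 1 3 4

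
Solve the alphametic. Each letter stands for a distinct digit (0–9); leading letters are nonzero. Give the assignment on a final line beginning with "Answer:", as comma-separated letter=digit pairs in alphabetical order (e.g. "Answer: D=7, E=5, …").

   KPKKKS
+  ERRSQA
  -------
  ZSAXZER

Step 1. [col 1: S + A ≡ R (mod 10)] R=3 is one option consistent with column 1 (S + A ≡ R (mod 10), carry-in 0) — take it, so R=3.
Step 2. [Z] Z is the leading digit of a 7-digit sum of two 6-digit numbers; the final carry is exactly 1 ⇒ Z=1.
Step 3. [col 1: S + A ≡ R (mod 10)] several values work for S in column 1 (S + A ≡ R (mod 10), carry-in 0); try S=5 ⇒ S=5.
Step 4. [col 1: S + A ≡ R (mod 10)] column 1: given S=5, R=3, carry-in 0, and digits 1,3,5 already taken and all letters distinct, S+A≡R (mod 10) forces A=8 ⇒ A=8.
Step 5. [col 2: K + Q ≡ E (mod 10)] column 2 (K + Q ≡ E (mod 10), carry-in 1) doesn't pin E yet; pick E=9 and continue, so E=9.
Step 6. [col 2: K + Q ≡ E (mod 10)] no forcing yet in column 2 (carry-in 1); K=6 is free and consistent — try it, so K=6.
Step 7. [col 2: K + Q ≡ E (mod 10)] in column 2 we have K+Q≡E with carry-in 1; given K=6, E=9 and digits 1,3,5,6,8,9 already taken and all letters distinct, that pins Q to 2 ⇒ Q=2.
Step 8. [col 4: K + R ≡ X (mod 10)] from column 4 (K=6, R=3, carry-in 1, digits 1,2,3,5,6,8,9 already taken and all letters distinct): X must equal 0 ⇒ X=0.
Step 9. [col 5: P + R ≡ A (mod 10)] column 5: given R=3, A=8, carry-in 1, and digits 0,1,2,3,5,6,8,9 already taken and all letters distinct, P+R≡A (mod 10) forces P=4. So P=4.

Answer: A=8, E=9, K=6, P=4, Q=2, R=3, S=5, X=0, Z=1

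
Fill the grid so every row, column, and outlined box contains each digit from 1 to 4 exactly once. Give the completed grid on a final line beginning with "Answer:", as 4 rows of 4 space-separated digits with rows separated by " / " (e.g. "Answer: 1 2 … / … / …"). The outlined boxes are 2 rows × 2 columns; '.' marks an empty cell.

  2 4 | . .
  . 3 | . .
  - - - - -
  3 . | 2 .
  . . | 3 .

Step 1. [r1c3∈{1}] only 1 remains possible at r1c3. So r1c3=1.
Step 2. [r3c2∈{1}] only 1 remains possible at r3c2 ⇒ r3c2=1.
Step 3. [r3c4∈{4}] nothing but 4 survives at r3c4 ⇒ r3c4=4.
Step 4. [r4c4∈{1}] r4c4 has the single candidate 1 ⇒ r4c4=1.
Step 5. [r4c1∈{4}] only 4 remains possible at r4c1 ⇒ r4c1=4.
Step 6. [r4c2∈{2}] r4c2 has the single candidate 2 ⇒ r4c2=2.
Step 7. [r2c4∈{2}] r2c4's peers cover all but 2, so r2c4=2.
Step 8. [r2c1∈{1}] nothing but 1 survives at r2c1, so r2c1=1.
Step 9. [r1c4∈{3}] r1c4 is down to just 3 ⇒ r1c4=3.
Step 10. [r2c3∈{4}] r2c3 is down to just 4. So r2c3=4.

Answer: 2 4 1 3 / 1 3 4 2 / 3 1 2 4 / 4 2 3 1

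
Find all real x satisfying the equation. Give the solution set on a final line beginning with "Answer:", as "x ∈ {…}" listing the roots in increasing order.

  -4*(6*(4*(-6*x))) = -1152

Step 1. [-4*(6*(4*(-6*x))) = -1152] LHS = -4·(…); ÷-4 both sides ⇒ div: 6*(4*(-6*x)) = 288.
Step 2. [6*(4*(-6*x)) = 288] 6·(inner) — divide through by 6, so div: 4*(-6*x) = 48.
Step 3. [4*(-6*x) = 48] leading coefficient 4: divide by 4 ⇒ div: -6*x = 12.
Step 4. [-6*x = 12] LHS = -6·(…); ÷-6 both sides ⇒ div: x = -2.

Answer: x ∈ {-2}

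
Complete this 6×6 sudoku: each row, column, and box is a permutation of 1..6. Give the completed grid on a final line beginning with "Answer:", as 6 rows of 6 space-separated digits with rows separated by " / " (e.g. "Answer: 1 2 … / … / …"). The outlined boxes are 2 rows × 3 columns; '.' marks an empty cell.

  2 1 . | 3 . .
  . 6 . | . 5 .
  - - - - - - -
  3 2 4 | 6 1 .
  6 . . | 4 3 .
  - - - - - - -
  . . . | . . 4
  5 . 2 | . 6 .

Step 1. [r6c4∈{1}] nothing but 1 survives at r6c4, so r6c4=1.
Step 2. [r2c4∈{2}] r2c4 has the single candidate 2, so r2c4=2.
Step 3. [r5c3∈{1,3,6}] row 5 places 6 nowhere but r5c3 ⇒ r5c3=6.
Step 4. [r4c2∈{5}] r4c2 is down to just 5, so r4c2=5.
Step 5. [r6c6∈{3}] r6c6's peers cover all but 3 ⇒ r6c6=3.
Step 6. [r2c6∈{1}] r2c6 has the single candidate 1, so r2c6=1.
Step 7. [r5c4∈{5}] only 5 remains possible at r5c4 ⇒ r5c4=5.
Step 8. [r1c3∈{5}] r1c3's peers cover all but 5, so r1c3=5.
Step 9. [r3c6∈{5}] r3c6 is down to just 5, so r3c6=5.
Step 10. [r2c3∈{3}] r2c3 is down to just 3 ⇒ r2c3=3.
Step 11. [r5c2∈{3}] r5c2's peers cover all but 3 ⇒ r5c2=3.
Step 12. [r1c6∈{6}] r1c6 has the single candidate 6. So r1c6=6.
Step 13. [r4c6∈{2}] nothing but 2 survives at r4c6. So r4c6=2.
Step 14. [r5c1∈{1}] r5c1 has the single candidate 1, so r5c1=1.
Step 15. [r4c3∈{1}] r4c3 has the single candidate 1, so r4c3=1.
Step 16. [r5c5∈{2}] only 2 remains possible at r5c5. So r5c5=2.
Step 17. [r1c5∈{4}] only 4 remains possible at r1c5 ⇒ r1c5=4.
Step 18. [r6c2∈{4}] nothing but 4 survives at r6c2 ⇒ r6c2=4.
Step 19. [r2c1∈{4}] r2c1 has the single candidate 4. So r2c1=4.

Answer: 2 1 5 3 4 6 / 4 6 3 2 5 1 / 3 2 4 6 1 5 / 6 5 1 4 3 2 / 1 3 6 5 2 4 / 5 4 2 1 6 3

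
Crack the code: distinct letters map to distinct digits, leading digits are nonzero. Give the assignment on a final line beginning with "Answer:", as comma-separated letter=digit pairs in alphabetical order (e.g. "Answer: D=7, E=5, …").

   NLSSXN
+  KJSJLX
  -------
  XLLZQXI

Step 1. [col 1: N + X ≡ I (mod 10)] no forcing yet in column 1 (carry-in 0); N=7 is free and consistent — try it. So N=7.
Step 2. [col 1: N + X ≡ I (mod 10)] no forcing yet in column 1 (carry-in 0); I=8 is free and consistent — try it. So I=8.
Step 3. [col 1: N + X ≡ I (mod 10)] from column 1 (N=7, I=8, carry-in 0, digits 7,8 already taken and all letters distinct): X must equal 1, so X=1.
Step 4. [col 2: X + L ≡ X (mod 10)] column 2 reads X+L+carry(0)=X with X=1; with digits 1,7,8 already taken and all letters distinct, the only value for L is 0. So L=0.
Step 5. [col 3: S + J ≡ Q (mod 10)] several values work for S in column 3 (S + J ≡ Q (mod 10), carry-in 0); try S=6, so S=6.
Step 6. [col 3: S + J ≡ Q (mod 10)] several values work for J in column 3 (S + J ≡ Q (mod 10), carry-in 0); try J=9 ⇒ J=9.
Step 7. [col 3: S + J ≡ Q (mod 10)] column 3: given S=6, J=9, carry-in 0, and digits 0,1,6,7,8,9 already taken and all letters distinct, S+J≡Q (mod 10) forces Q=5. So Q=5.
Step 8. [col 4: S + S ≡ Z (mod 10)] from column 4 (S=6, carry-in 1, digits 0,1,5,6,7,8,9 already taken and all letters distinct): Z must equal 3, so Z=3.
Step 9. [col 6: N + K ≡ L (mod 10)] from column 6 (N=7, L=0, carry-in 1, digits 0,1,3,5,6,7,8,9 already taken and all letters distinct): K must equal 2 ⇒ K=2.

Answer: I=8, J=9, K=2, L=0, N=7, Q=5, S=6, X=1, Z=3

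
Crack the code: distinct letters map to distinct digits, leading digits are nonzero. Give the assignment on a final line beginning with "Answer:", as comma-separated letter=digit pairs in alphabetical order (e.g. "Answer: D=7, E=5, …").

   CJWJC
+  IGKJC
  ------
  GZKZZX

Step 1. [col 1: C + C ≡ X (mod 10)] column 1 (C + C ≡ X (mod 10), carry-in 0) doesn't pin C yet; pick C=4 and continue ⇒ C=4.
Step 2. [col 1: C + C ≡ X (mod 10)] from column 1 (C=4, carry-in 0, digits 4 already taken and all letters distinct): X must equal 8. So X=8.
Step 3. [col 2: J + J ≡ Z (mod 10)] Z=0 is one option consistent with column 2 (J + J ≡ Z (mod 10), carry-in 0) — take it. So Z=0.
Step 4. [G] adding two 5-digit numbers gives at most 5+1 digits, and here it does — G is that final carry and must be 1, so G=1.
Step 5. [col 2: J + J ≡ Z (mod 10)] in column 2 we have J+J≡Z with carry-in 0; given Z=0 and digits 0,1,4,8 already taken and all letters distinct, that pins J to 5 ⇒ J=5.
Step 6. [col 3: W + K ≡ Z (mod 10)] no forcing yet in column 3 (carry-in 1); K=7 is free and consistent — try it. So K=7.
Step 7. [col 3: W + K ≡ Z (mod 10)] column 3 reads W+K+carry(1)=Z with K=7, Z=0; with digits 0,1,4,5,7,8 already taken and all letters distinct, the only value for W is 2, so W=2.
Step 8. [col 5: C + I ≡ Z (mod 10)] column 5 reads C+I+carry(0)=Z with C=4, Z=0; with digits 0,1,2,4,5,7,8 already taken and all letters distinct, the only value for I is 6. So I=6.

Answer: C=4, G=1, I=6, J=5, K=7, W=2, X=8, Z=0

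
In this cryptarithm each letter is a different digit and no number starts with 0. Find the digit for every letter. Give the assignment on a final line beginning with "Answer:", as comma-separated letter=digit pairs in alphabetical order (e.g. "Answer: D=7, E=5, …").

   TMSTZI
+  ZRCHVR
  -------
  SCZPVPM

Step 1. [col 1: I + R ≡ M (mod 10)] column 1 (I + R ≡ M (mod 10), carry-in 0) doesn't pin I yet; pick I=6 and continue. So I=6.
Step 2. [col 1: I + R ≡ M (mod 10)] no forcing yet in column 1 (carry-in 0); R=9 is free and consistent — try it, so R=9.
Step 3. [S] the sum has 7 digits but both addends have 6; that extra leading digit S is the final carry, namely 1, so S=1.
Step 4. [col 1: I + R ≡ M (mod 10)] column 1: given I=6, R=9, carry-in 0, and digits 1,6,9 already taken and all letters distinct, I+R≡M (mod 10) forces M=5. So M=5.
Step 5. [col 2: Z + V ≡ P (mod 10)] several values work for Z in column 2 (Z + V ≡ P (mod 10), carry-in 1); try Z=4, so Z=4.
Step 6. [col 2: Z + V ≡ P (mod 10)] no forcing yet in column 2 (carry-in 1); V=8 is free and consistent — try it ⇒ V=8.
Step 7. [col 2: Z + V ≡ P (mod 10)] in column 2 we have Z+V≡P with carry-in 1; given Z=4, V=8 and digits 1,4,5,6,8,9 already taken and all letters distinct, that pins P to 3 ⇒ P=3.
Step 8. [col 3: T + H ≡ V (mod 10)] T=7 is one option consistent with column 3 (T + H ≡ V (mod 10), carry-in 1) — take it. So T=7.
Step 9. [col 3: T + H ≡ V (mod 10)] from column 3 (T=7, V=8, carry-in 1, digits 1,3,4,5,6,7,8,9 already taken and all letters distinct): H must equal 0. So H=0.
Step 10. [col 4: S + C ≡ P (mod 10)] column 4 reads S+C+carry(0)=P with S=1, P=3; with digits 0,1,3,4,5,6,7,8,9 already taken and all letters distinct, the only value for C is 2, so C=2.

Answer: C=2, H=0, I=6, M=5, P=3, R=9, S=1, T=7, V=8, Z=4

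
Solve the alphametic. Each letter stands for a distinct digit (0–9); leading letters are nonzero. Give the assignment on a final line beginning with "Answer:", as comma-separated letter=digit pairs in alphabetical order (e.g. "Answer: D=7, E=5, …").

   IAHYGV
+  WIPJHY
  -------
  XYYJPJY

Step 1. [X] X is the leading digit of a 7-digit sum of two 6-digit numbers; the final carry is exactly 1, so X=1.
Step 2. [col 1: V + Y ≡ Y (mod 10)] from column 1 (nothing yet, carry-in 0, digits 1 already taken and all letters distinct): V must equal 0 ⇒ V=0.
Step 3. [col 1: V + Y ≡ Y (mod 10)] Y=5 is one option consistent with column 1 (V + Y ≡ Y (mod 10), carry-in 0) — take it ⇒ Y=5.
Step 4. [col 2: G + H ≡ J (mod 10)] H=4 is one option consistent with column 2 (G + H ≡ J (mod 10), carry-in 0) — take it. So H=4.
Step 5. [col 2: G + H ≡ J (mod 10)] G=3 is one option consistent with column 2 (G + H ≡ J (mod 10), carry-in 0) — take it ⇒ G=3.
Step 6. [col 2: G + H ≡ J (mod 10)] from column 2 (G=3, H=4, carry-in 0, digits 0,1,3,4,5 already taken and all letters distinct): J must equal 7 ⇒ J=7.
Step 7. [col 3: Y + J ≡ P (mod 10)] in column 3 we have Y+J≡P with carry-in 0; given Y=5, J=7 and digits 0,1,3,4,5,7 already taken and all letters distinct, that pins P to 2 ⇒ P=2.
Step 8. [col 5: A + I ≡ Y (mod 10)] column 5 (A + I ≡ Y (mod 10), carry-in 0) doesn't pin I yet; pick I=6 and continue. So I=6.
Step 9. [col 5: A + I ≡ Y (mod 10)] in column 5 we have A+I≡Y with carry-in 0; given I=6, Y=5 and digits 0,1,2,3,4,5,6,7 already taken and all letters distinct, that pins A to 9. So A=9.
Step 10. [col 6: I + W ≡ Y (mod 10)] column 6 reads I+W+carry(1)=Y with I=6, Y=5; with digits 0,1,2,3,4,5,6,7,9 already taken and all letters distinct, the only value for W is 8. So W=8.

Answer: A=9, G=3, H=4, I=6, J=7, P=2, V=0, W=8, X=1, Y=5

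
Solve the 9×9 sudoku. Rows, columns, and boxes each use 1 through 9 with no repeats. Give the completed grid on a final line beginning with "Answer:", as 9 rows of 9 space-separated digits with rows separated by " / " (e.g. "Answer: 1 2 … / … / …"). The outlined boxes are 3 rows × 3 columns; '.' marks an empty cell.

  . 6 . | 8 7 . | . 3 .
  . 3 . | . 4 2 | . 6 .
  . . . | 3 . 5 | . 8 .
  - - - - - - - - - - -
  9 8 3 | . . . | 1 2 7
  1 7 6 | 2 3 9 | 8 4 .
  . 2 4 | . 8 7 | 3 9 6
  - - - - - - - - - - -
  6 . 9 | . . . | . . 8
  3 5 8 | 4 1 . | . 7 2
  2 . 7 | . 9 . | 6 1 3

Step 1. [r3c2∈{1,4,9}] across col 2, 9 lands solely at r3c2. So r3c2=9.
Step 2. [r9c4∈{5}] r9c4 is down to just 5. So r9c4=5.
Step 3. [r7c7∈{4,5}] in box 9, 4 fits only at r7c7 ⇒ r7c7=4.
Step 4. [r1c6∈{1}] r1c6's peers cover all but 1 ⇒ r1c6=1.
Step 5. [r2c4∈{9}] r2c4 is down to just 9 ⇒ r2c4=9.
Step 6. [r1c9∈{4,5,9}] col 9 places 9 nowhere but r1c9 ⇒ r1c9=9.
Step 7. [r4c4∈{6}] r4c4 is down to just 6, so r4c4=6.
Step 8. [r3c9∈{1,4}] col 9 places 4 nowhere but r3c9. So r3c9=4.
Step 9. [r3c3∈{1,2}] row 3 places 1 nowhere but r3c3 ⇒ r3c3=1.
Step 10. [r2c3∈{5}] r2c3's peers cover all but 5. So r2c3=5.
Step 11. [r3c1∈{7}] only 7 remains possible at r3c1, so r3c1=7.
Step 12. [r1c3∈{2}] nothing but 2 survives at r1c3 ⇒ r1c3=2.
Step 13. [r9c2∈{4}] r9c2 has the single candidate 4. So r9c2=4.
Step 14. [r2c1∈{8}] only 8 remains possible at r2c1. So r2c1=8.
Step 15. [r8c7∈{9}] r8c7's peers cover all but 9, so r8c7=9.
Step 16. [r2c7∈{7}] r2c7 has the single candidate 7 ⇒ r2c7=7.
Step 17. [r6c1∈{5}] r6c1 has the single candidate 5, so r6c1=5.
Step 18. [r2c9∈{1}] r2c9 has the single candidate 1, so r2c9=1.
Step 19. [r8c6∈{6}] nothing but 6 survives at r8c6 ⇒ r8c6=6.
Step 20. [r5c9∈{5}] r5c9 has the single candidate 5, so r5c9=5.
Step 21. [r3c7∈{2}] r3c7 has the single candidate 2 ⇒ r3c7=2.
Step 22. [r4c6∈{4}] r4c6's peers cover all but 4. So r4c6=4.
Step 23. [r9c6∈{8}] nothing but 8 survives at r9c6. So r9c6=8.
Step 24. [r3c5∈{6}] r3c5 has the single candidate 6. So r3c5=6.
Step 25. [r7c4∈{7}] only 7 remains possible at r7c4. So r7c4=7.
Step 26. [r6c4∈{1}] r6c4 is down to just 1 ⇒ r6c4=1.
Step 27. [r7c6∈{3}] r7c6's peers cover all but 3 ⇒ r7c6=3.
Step 28. [r7c8∈{5}] r7c8 is down to just 5, so r7c8=5.
Step 29. [r1c1∈{4}] only 4 remains possible at r1c1, so r1c1=4.
Step 30. [r1c7∈{5}] r1c7 has the single candidate 5. So r1c7=5.
Step 31. [r7c2∈{1}] r7c2 has the single candidate 1, so r7c2=1.
Step 32. [r7c5∈{2}] nothing but 2 survives at r7c5, so r7c5=2.
Step 33. [r4c5∈{5}] only 5 remains possible at r4c5 ⇒ r4c5=5.

Answer: 4 6 2 8 7 1 5 3 9 / 8 3 5 9 4 2 7 6 1 / 7 9 1 3 6 5 2 8 4 / 9 8 3 6 5 4 1 2 7 / 1 7 6 2 3 9 8 4 5 / 5 2 4 1 8 7 3 9 6 / 6 1 9 7 2 3 4 5 8 / 3 5 8 4 1 6 9 7 2 / 2 4 7 5 9 8 6 1 3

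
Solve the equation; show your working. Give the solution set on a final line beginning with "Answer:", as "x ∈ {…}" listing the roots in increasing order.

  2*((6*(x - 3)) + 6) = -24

Step 1. [2*((6*(x - 3)) + 6) = -24] divide by the outer 2 ⇒ div: (6*(x - 3)) + 6 = -12.
Step 2. [(6*(x - 3)) + 6 = -12] 6 divides every term; factor it out. So factor: (x - 3) + 1 = -2.
Step 3. [(x - 3) + 1 = -2] the outer +1 inverts by subtracting 1. So sub: x - 3 = -3.
Step 4. [x - 3 = -3] peel the -3: add 3 from each side, so sub: x = 0.

Answer: x ∈ {0}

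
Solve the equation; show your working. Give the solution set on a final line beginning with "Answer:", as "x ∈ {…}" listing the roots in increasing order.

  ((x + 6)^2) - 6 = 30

Step 1. [((x + 6)^2) - 6 = 30] add 6: x sits inside (… - 6) ⇒ sub: (x + 6)^2 = 36.
Step 2. [(x + 6)^2 = 36] 36 ≥ 0, LHS is (·)² — take ±√ ⇒ sqrt: x + 6 = 6 or -6.
Step 3. [x + 6 = 6 or -6] the outer +6 inverts by subtracting 6 ⇒ sub: x = 0 or -12.

Answer: x ∈ {-12, 0}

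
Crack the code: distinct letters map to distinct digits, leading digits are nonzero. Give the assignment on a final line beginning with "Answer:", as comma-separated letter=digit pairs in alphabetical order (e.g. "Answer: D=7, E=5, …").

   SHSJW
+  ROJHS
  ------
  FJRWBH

Step 1. [col 1: W + S ≡ H (mod 10)] column 1 (W + S ≡ H (mod 10), carry-in 0) doesn't pin S yet; pick S=6 and continue. So S=6.
Step 2. [col 1: W + S ≡ H (mod 10)] no forcing yet in column 1 (carry-in 0); W=2 is free and consistent — try it. So W=2.
Step 3. [F] adding two 5-digit numbers gives at most 5+1 digits, and here it does — F is that final carry and must be 1. So F=1.
Step 4. [col 1: W + S ≡ H (mod 10)] from column 1 (W=2, S=6, carry-in 0, digits 1,2,6 already taken and all letters distinct): H must equal 8. So H=8.
Step 5. [col 2: J + H ≡ B (mod 10)] J=5 is one option consistent with column 2 (J + H ≡ B (mod 10), carry-in 0) — take it, so J=5.
Step 6. [col 2: J + H ≡ B (mod 10)] in column 2 we have J+H≡B with carry-in 0; given J=5, H=8 and digits 1,2,5,6,8 already taken and all letters distinct, that pins B to 3, so B=3.
Step 7. [col 4: H + O ≡ R (mod 10)] in column 4 we have H+O≡R with carry-in 1; given H=8 and digits 1,2,3,5,6,8 already taken and all letters distinct, that pins O to 0, so O=0.
Step 8. [col 4: H + O ≡ R (mod 10)] column 4 reads H+O+carry(1)=R with H=8, O=0; with digits 0,1,2,3,5,6,8 already taken and all letters distinct, the only value for R is 9. So R=9.

Answer: B=3, F=1, H=8, J=5, O=0, R=9, S=6, W=2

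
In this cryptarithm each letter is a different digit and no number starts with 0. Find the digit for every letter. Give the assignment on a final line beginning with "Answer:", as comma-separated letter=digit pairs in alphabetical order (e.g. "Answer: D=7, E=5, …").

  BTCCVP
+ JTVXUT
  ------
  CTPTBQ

Step 1. [col 1: P + T ≡ Q (mod 10)] Q=4 is one option consistent with column 1 (P + T ≡ Q (mod 10), carry-in 0) — take it. So Q=4.
Step 2. [col 1: P + T ≡ Q (mod 10)] no forcing yet in column 1 (carry-in 0); T=9 is free and consistent — try it ⇒ T=9.
Step 3. [col 1: P + T ≡ Q (mod 10)] column 1: given T=9, Q=4, carry-in 0, and digits 4,9 already taken and all letters distinct, P+T≡Q (mod 10) forces P=5. So P=5.
Step 4. [col 2: V + U ≡ B (mod 10)] no forcing yet in column 2 (carry-in 1); B=1 is free and consistent — try it ⇒ B=1.
Step 5. [col 2: V + U ≡ B (mod 10)] no forcing yet in column 2 (carry-in 1); V=7 is free and consistent — try it, so V=7.
Step 6. [col 2: V + U ≡ B (mod 10)] column 2 reads V+U+carry(1)=B with V=7, B=1; with digits 1,4,5,7,9 already taken and all letters distinct, the only value for U is 3, so U=3.
Step 7. [col 3: C + X ≡ T (mod 10)] no forcing yet in column 3 (carry-in 1); X=0 is free and consistent — try it. So X=0.
Step 8. [col 3: C + X ≡ T (mod 10)] column 3: given X=0, T=9, carry-in 1, and digits 0,1,3,4,5,7,9 already taken and all letters distinct, C+X≡T (mod 10) forces C=8, so C=8.
Step 9. [col 6: B + J ≡ C (mod 10)] in column 6 we have B+J≡C with carry-in 1; given B=1, C=8 and digits 0,1,3,4,5,7,8,9 already taken and all letters distinct, that pins J to 6 ⇒ J=6.

Answer: B=1, C=8, J=6, P=5, Q=4, T=9, U=3, V=7, X=0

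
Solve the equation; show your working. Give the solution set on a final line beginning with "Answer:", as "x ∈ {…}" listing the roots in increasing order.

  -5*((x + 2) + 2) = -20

Step 1. [-5*((x + 2) + 2) = -20] divide by the outer -5, so div: (x + 2) + 2 = 4.
Step 2. [(x + 2) + 2 = 4] 2 comes off first (subtract 2). So sub: x + 2 = 2.
Step 3. [x + 2 = 2] +2 is outermost — subtract 2 both sides, so sub: x = 0.

Answer: x ∈ {0}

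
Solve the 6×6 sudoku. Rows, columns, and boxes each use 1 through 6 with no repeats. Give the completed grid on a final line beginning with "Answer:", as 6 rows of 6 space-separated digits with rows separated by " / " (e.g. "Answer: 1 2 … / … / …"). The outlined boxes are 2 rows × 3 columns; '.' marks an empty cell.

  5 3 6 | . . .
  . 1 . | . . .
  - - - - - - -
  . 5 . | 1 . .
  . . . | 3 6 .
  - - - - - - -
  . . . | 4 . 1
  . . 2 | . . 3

Step 1. [r2c1∈{2,4}] 2 has one home in box 1: r2c1. So r2c1=2.
Step 2. [r2c3∈{4}] only 4 remains possible at r2c3. So r2c3=4.
Step 3. [r6c4∈{5,6}] across box 6, 6 lands solely at r6c4 ⇒ r6c4=6.
Step 4. [r3c1∈{3,4,6}] across row 3, 6 lands solely at r3c1, so r3c1=6.
Step 5. [r5c5∈{2,5}] 2 has one home in row 5: r5c5. So r5c5=2.
Step 6. [r4c6∈{2,4,5}] r4c6 is the only open cell in row 4 admitting 5 ⇒ r4c6=5.
Step 7. [r6c2∈{4}] r6c2's peers cover all but 4. So r6c2=4.
Step 8. [r3c5∈{4}] nothing but 4 survives at r3c5. So r3c5=4.
Step 9. [r2c5∈{3,5}] in row 2, 3 fits only at r2c5. So r2c5=3.
Step 10. [r1c6∈{2,4}] 4 has one home in row 1: r1c6. So r1c6=4.
Step 11. [r5c3∈{3,5}] in row 5, 5 fits only at r5c3, so r5c3=5.
Step 12. [r6c1∈{1}] only 1 remains possible at r6c1 ⇒ r6c1=1.
Step 13. [r1c4∈{2}] nothing but 2 survives at r1c4. So r1c4=2.
Step 14. [r3c6∈{2}] only 2 remains possible at r3c6. So r3c6=2.
Step 15. [r2c6∈{6}] r2c6 is down to just 6. So r2c6=6.
Step 16. [r4c2∈{2}] nothing but 2 survives at r4c2 ⇒ r4c2=2.
Step 17. [r6c5∈{5}] nothing but 5 survives at r6c5 ⇒ r6c5=5.
Step 18. [r3c3∈{3}] r3c3 is down to just 3, so r3c3=3.
Step 19. [r4c1∈{4}] r4c1 has the single candidate 4, so r4c1=4.
Step 20. [r5c1∈{3}] r5c1 is down to just 3, so r5c1=3.
Step 21. [r5c2∈{6}] only 6 remains possible at r5c2 ⇒ r5c2=6.
Step 22. [r2c4∈{5}] r2c4's peers cover all but 5 ⇒ r2c4=5.
Step 23. [r4c3∈{1}] only 1 remains possible at r4c3. So r4c3=1.
Step 24. [r1c5∈{1}] only 1 remains possible at r1c5 ⇒ r1c5=1.

Answer: 5 3 6 2 1 4 / 2 1 4 5 3 6 / 6 5 3 1 4 2 / 4 2 1 3 6 5 / 3 6 5 4 2 1 / 1 4 2 6 5 3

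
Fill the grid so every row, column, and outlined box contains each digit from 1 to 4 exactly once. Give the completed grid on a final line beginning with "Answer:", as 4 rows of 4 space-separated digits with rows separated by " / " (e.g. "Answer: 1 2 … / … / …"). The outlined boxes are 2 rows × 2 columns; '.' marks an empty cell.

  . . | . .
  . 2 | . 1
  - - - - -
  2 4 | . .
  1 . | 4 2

Step 1. [r2c3∈{3}] r2c3's peers cover all but 3, so r2c3=3.
Step 2. [r1c1∈{3,4}] in col 1, 3 fits only at r1c1, so r1c1=3.
Step 3. [r1c4∈{4}] nothing but 4 survives at r1c4. So r1c4=4.
Step 4. [r1c2∈{1}] nothing but 1 survives at r1c2, so r1c2=1.
Step 5. [r2c1∈{4}] only 4 remains possible at r2c1 ⇒ r2c1=4.
Step 6. [r3c3∈{1}] r3c3's peers cover all but 1 ⇒ r3c3=1.
Step 7. [r1c3∈{2}] r1c3 has the single candidate 2, so r1c3=2.
Step 8. [r3c4∈{3}] r3c4's peers cover all but 3 ⇒ r3c4=3.
Step 9. [r4c2∈{3}] only 3 remains possible at r4c2, so r4c2=3.

Answer: 3 1 2 4 / 4 2 3 1 / 2 4 1 3 / 1 3 4 2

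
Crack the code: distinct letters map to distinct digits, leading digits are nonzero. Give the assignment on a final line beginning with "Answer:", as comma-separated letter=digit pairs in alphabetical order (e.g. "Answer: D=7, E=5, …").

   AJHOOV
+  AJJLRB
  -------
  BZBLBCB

Step 1. [col 1: V + B ≡ B (mod 10)] from column 1 (nothing yet, carry-in 0, all letters distinct, none taken yet): V must equal 0. So V=0.
Step 2. [col 1: V + B ≡ B (mod 10)] no forcing yet in column 1 (carry-in 0); B=1 is free and consistent — try it. So B=1.
Step 3. [col 2: O + R ≡ C (mod 10)] column 2 (O + R ≡ C (mod 10), carry-in 0) doesn't pin R yet; pick R=2 and continue. So R=2.
Step 4. [col 2: O + R ≡ C (mod 10)] O=7 is one option consistent with column 2 (O + R ≡ C (mod 10), carry-in 0) — take it, so O=7.
Step 5. [col 2: O + R ≡ C (mod 10)] from column 2 (O=7, R=2, carry-in 0, digits 0,1,2,7 already taken and all letters distinct): C must equal 9 ⇒ C=9.
Step 6. [col 3: O + L ≡ B (mod 10)] column 3 reads O+L+carry(0)=B with O=7, B=1; with digits 0,1,2,7,9 already taken and all letters distinct, the only value for L is 4, so L=4.
Step 7. [col 4: H + J ≡ L (mod 10)] column 4 (H + J ≡ L (mod 10), carry-in 1) doesn't pin J yet; pick J=5 and continue, so J=5.
Step 8. [col 4: H + J ≡ L (mod 10)] from column 4 (J=5, L=4, carry-in 1, digits 0,1,2,4,5,7,9 already taken and all letters distinct): H must equal 8. So H=8.
Step 9. [col 6: A + A ≡ Z (mod 10)] column 6: given nothing yet, carry-in 1, and digits 0,1,2,4,5,7,8,9 already taken and all letters distinct, A+A≡Z (mod 10) forces A=6, so A=6.
Step 10. [col 6: A + A ≡ Z (mod 10)] column 6: given A=6, carry-in 1, and digits 0,1,2,4,5,6,7,8,9 already taken and all letters distinct, A+A≡Z (mod 10) forces Z=3. So Z=3.

Answer: A=6, B=1, C=9, H=8, J=5, L=4, O=7, R=2, V=0, Z=3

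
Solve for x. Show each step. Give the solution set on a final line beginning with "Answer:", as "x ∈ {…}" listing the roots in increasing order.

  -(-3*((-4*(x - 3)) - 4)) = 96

Step 1. [-(-3*((-4*(x - 3)) - 4)) = 96] leading − — multiply by −1, so neg: -3*((-4*(x - 3)) - 4) = -96.
Step 2. [-3*((-4*(x - 3)) - 4) = -96] -3 out front; divide by -3 ⇒ div: (-4*(x - 3)) - 4 = 32.
Step 3. [(-4*(x - 3)) - 4 = 32] peel the -4: add 4 from each side. So sub: -4*(x - 3) = 36.
Step 4. [-4*(x - 3) = 36] leading coefficient -4: divide by -4 ⇒ div: x - 3 = -9.
Step 5. [x - 3 = -9] add 3: x sits inside (… - 3) ⇒ sub: x = -6.

Answer: x ∈ {-6}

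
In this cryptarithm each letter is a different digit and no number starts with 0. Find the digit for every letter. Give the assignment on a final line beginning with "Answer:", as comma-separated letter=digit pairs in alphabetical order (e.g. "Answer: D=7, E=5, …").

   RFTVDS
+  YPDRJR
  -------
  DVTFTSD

Step 1. [col 1: S + R ≡ D (mod 10)] no forcing yet in column 1 (carry-in 0); D=1 is free and consistent — try it. So D=1.
Step 2. [col 1: S + R ≡ D (mod 10)] column 1 (S + R ≡ D (mod 10), carry-in 0) doesn't pin S yet; pick S=5 and continue, so S=5.
Step 3. [col 1: S + R ≡ D (mod 10)] column 1: given S=5, D=1, carry-in 0, and digits 1,5 already taken and all letters distinct, S+R≡D (mod 10) forces R=6 ⇒ R=6.
Step 4. [col 2: D + J ≡ S (mod 10)] in column 2 we have D+J≡S with carry-in 1; given D=1, S=5 and digits 1,5,6 already taken and all letters distinct, that pins J to 3, so J=3.
Step 5. [col 3: V + R ≡ T (mod 10)] V=4 is one option consistent with column 3 (V + R ≡ T (mod 10), carry-in 0) — take it, so V=4.
Step 6. [col 3: V + R ≡ T (mod 10)] from column 3 (V=4, R=6, carry-in 0, digits 1,3,4,5,6 already taken and all letters distinct): T must equal 0. So T=0.
Step 7. [col 4: T + D ≡ F (mod 10)] from column 4 (T=0, D=1, carry-in 1, digits 0,1,3,4,5,6 already taken and all letters distinct): F must equal 2. So F=2.
Step 8. [col 5: F + P ≡ T (mod 10)] in column 5 we have F+P≡T with carry-in 0; given F=2, T=0 and digits 0,1,2,3,4,5,6 already taken and all letters distinct, that pins P to 8, so P=8.
Step 9. [col 6: R + Y ≡ V (mod 10)] column 6 reads R+Y+carry(1)=V with R=6, V=4; with digits 0,1,2,3,4,5,6,8 already taken and all letters distinct, the only value for Y is 7. So Y=7.

Answer: D=1, F=2, J=3, P=8, R=6, S=5, T=0, V=4, Y=7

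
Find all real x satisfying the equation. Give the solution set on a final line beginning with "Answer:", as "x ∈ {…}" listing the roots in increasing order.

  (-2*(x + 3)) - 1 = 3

Step 1. [(-2*(x + 3)) - 1 = 3] -1 is outermost — add 1 both sides, so sub: -2*(x + 3) = 4.
Step 2. [-2*(x + 3) = 4] -2·(inner) — divide through by -2, so div: x + 3 = -2.
Step 3. [x + 3 = -2] peel the +3: subtract 3 from each side ⇒ sub: x = -5.

Answer: x ∈ {-5}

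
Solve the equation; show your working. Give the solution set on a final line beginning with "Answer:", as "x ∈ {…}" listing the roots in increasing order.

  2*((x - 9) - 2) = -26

Step 1. [2*((x - 9) - 2) = -26] leading coefficient 2: divide by 2 ⇒ div: (x - 9) - 2 = -13.
Step 2. [(x - 9) - 2 = -13] -2 is outermost — add 2 both sides, so sub: x - 9 = -11.
Step 3. [x - 9 = -11] add 9: x sits inside (… - 9), so sub: x = -2.

Answer: x ∈ {-2}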